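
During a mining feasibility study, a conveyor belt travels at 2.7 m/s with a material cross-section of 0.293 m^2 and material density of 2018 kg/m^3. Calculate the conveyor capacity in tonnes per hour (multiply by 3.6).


5747.1833 t/h

Volumetric flow = speed * area
= 2.7 * 0.293 = 0.7911 m^3/s
Mass flow = volumetric * density
= 0.7911 * 2018 = 1596.4398 kg/s
Convert to t/h: multiply by 3.6
Capacity = 1596.4398 * 3.6
= 5747.1833 t/h


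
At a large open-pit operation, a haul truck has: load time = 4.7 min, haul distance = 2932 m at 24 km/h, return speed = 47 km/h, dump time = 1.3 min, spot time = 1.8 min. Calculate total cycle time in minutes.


18.873 min

Convert haul speed to m/min: 24 * 1000/60 = 400 m/min
Haul time = 2932 / 400 = 7.33 min
Convert return speed to m/min: 47 * 1000/60 = 783.3333333 m/min
Return time = 2932 / 783.3333333 = 3.742978723 min
Total cycle time:
= 4.7 + 7.33 + 1.3 + 3.742978723 + 1.8
= 18.873 min


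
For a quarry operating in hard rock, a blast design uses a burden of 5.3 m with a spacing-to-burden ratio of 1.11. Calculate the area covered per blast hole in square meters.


31.1799 m^2

First, find the spacing:
Spacing = burden * ratio = 5.3 * 1.11
= 5.883 m
Then, calculate the area:
Area = burden * spacing = 5.3 * 5.883
= 31.1799 m^2


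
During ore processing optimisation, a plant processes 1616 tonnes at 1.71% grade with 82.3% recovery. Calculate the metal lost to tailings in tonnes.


Total metal in feed:
= 1616 * 1.71 / 100 = 27.6336 tonnes
Metal recovered:
= 27.6336 * 82.3 / 100 = 22.7424528 tonnes
Metal lost to tailings:
= 27.6336 - 22.7424528
= 4.8911 tonnes

4.8911 tonnes


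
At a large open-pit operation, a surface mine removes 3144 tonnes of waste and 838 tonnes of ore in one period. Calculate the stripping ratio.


3.7518

Stripping ratio = waste tonnage / ore tonnage
= 3144 / 838
= 3.7518


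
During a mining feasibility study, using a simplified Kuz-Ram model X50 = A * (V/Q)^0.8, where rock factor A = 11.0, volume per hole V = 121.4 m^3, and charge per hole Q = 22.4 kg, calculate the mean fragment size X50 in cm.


Compute V/Q:
V/Q = 121.4 / 22.4 = 5.419642857
Raise to the power 0.8:
(V/Q)^0.8 = 5.419642857^0.8 = 3.865240618
Multiply by A:
X50 = 11.0 * 3.865240618
= 42.5176 cm

42.5176 cm


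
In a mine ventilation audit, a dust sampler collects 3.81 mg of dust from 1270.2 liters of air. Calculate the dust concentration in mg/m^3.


2.9995 mg/m^3

Convert liters to m^3: 1 m^3 = 1000 L
Concentration = mass / volume * 1000
= 3.81 / 1270.2 * 1000
= 0.002999527633 * 1000
= 2.9995 mg/m^3


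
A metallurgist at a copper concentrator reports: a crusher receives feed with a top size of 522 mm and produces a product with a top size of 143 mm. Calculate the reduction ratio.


Reduction ratio = feed size / product size
= 522 / 143
= 3.6503

3.6503


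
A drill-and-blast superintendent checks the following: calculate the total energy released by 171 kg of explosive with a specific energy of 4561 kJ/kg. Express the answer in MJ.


779.931 MJ

Energy = mass * specific_energy / 1000
= 171 * 4561 / 1000
= 779931 / 1000
= 779.931 MJ


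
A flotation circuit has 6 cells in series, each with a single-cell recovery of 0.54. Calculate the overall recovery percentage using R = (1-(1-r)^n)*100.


99.0526%

Complement of single-cell recovery:
1 - r = 1 - 0.54 = 0.46
Raise to power n:
(1 - r)^6 = 0.46^6 = 0.009474296896
Overall recovery:
R = (1 - 0.009474296896) * 100
= 99.0526%


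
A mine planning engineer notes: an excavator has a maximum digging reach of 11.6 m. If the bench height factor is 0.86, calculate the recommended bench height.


Bench height = reach * factor
= 11.6 * 0.86
= 9.976 m

9.976 m


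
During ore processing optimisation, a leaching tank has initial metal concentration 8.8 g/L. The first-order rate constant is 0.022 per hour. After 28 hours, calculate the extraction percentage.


Compute the exponent:
-k * t = -0.022 * 28 = -0.616
Remaining concentration:
C = 8.8 * exp(-0.616)
= 8.8 * 0.5401005246
= 4.752884617 g/L
Extracted = 8.8 - 4.752884617 = 4.047115383 g/L
Extraction % = 4.047115383 / 8.8 * 100
= 45.9899%

45.9899%


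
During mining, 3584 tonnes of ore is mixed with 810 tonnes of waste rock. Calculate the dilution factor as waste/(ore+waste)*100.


Total material = ore + waste
= 3584 + 810 = 4394 tonnes
Dilution = waste / total * 100
= 810 / 4394 * 100
= 0.1843422849 * 100
= 18.4342%

18.4342%


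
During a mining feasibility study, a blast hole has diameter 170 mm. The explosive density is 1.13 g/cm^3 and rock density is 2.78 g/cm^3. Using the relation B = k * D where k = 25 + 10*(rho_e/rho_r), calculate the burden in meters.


First, compute k:
rho_e / rho_r = 1.13 / 2.78 = 0.4064748201
k = 25 + 10 * 0.4064748201 = 29.0647482
Then, compute burden:
B = k * D / 1000 = 29.0647482 * 170 / 1000
= 4941.007194 / 1000
= 4.941 m

4.941 m


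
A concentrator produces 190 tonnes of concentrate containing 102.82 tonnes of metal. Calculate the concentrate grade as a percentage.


Grade = (metal in concentrate / concentrate mass) * 100
= (102.82 / 190) * 100
= 0.5411578947 * 100
= 54.1158%

54.1158%


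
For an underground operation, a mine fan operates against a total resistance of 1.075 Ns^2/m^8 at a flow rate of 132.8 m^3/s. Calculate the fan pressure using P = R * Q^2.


18958.528 Pa

Compute Q^2:
Q^2 = 132.8^2 = 17635.84
Compute pressure:
P = R * Q^2 = 1.075 * 17635.84
= 18958.528 Pa


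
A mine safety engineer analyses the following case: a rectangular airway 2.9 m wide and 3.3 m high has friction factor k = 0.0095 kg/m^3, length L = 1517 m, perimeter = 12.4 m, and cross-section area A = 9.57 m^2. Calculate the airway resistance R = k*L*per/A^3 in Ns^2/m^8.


0.2039 Ns^2/m^8

Compute the numerator:
k * L * per = 0.0095 * 1517 * 12.4
= 178.7026
Compute the denominator:
A^3 = 9.57^3 = 876.467493
Resistance:
R = 178.7026 / 876.467493
= 0.2039 Ns^2/m^8


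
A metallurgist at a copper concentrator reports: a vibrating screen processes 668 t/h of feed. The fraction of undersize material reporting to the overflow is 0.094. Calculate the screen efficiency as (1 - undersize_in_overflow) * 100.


90.6%

Screen efficiency = (1 - fraction of undersize in overflow) * 100
= (1 - 0.094) * 100
= 0.906 * 100
= 90.6%


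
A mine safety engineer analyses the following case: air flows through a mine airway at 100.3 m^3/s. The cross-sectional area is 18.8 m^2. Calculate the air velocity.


5.3351 m/s

Velocity = flow rate / cross-sectional area
= 100.3 / 18.8
= 5.3351 m/s


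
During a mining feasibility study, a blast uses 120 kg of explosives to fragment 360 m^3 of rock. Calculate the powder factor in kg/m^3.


Powder factor = explosive mass / rock volume
= 120 / 360
= 0.3333 kg/m^3

0.3333 kg/m^3


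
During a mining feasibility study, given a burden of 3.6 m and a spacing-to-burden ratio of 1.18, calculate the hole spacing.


4.248 m

Spacing = burden * ratio
= 3.6 * 1.18
= 4.248 m


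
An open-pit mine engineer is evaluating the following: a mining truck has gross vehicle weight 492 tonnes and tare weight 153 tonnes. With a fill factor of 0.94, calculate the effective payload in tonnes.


Maximum payload = gross - tare
= 492 - 153 = 339 tonnes
Effective payload = max payload * fill factor
= 339 * 0.94
= 318.66 tonnes

318.66 tonnes


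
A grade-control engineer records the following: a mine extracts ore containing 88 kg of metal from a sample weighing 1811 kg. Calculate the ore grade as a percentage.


4.8592%

Ore grade = (metal mass / ore mass) * 100
= (88 / 1811) * 100
= 0.04859193816 * 100
= 4.8592%


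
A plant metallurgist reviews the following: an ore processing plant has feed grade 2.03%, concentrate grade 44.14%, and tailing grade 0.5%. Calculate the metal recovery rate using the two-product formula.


Using the two-product formula:
R = 100 * c * (f - t) / (f * (c - t))
Numerator = 100 * 44.14 * (2.03 - 0.5)
= 100 * 44.14 * 1.53
= 6753.42
Denominator = 2.03 * (44.14 - 0.5)
= 2.03 * 43.64
= 88.5892
R = 6753.42 / 88.5892
= 76.233%

76.233%


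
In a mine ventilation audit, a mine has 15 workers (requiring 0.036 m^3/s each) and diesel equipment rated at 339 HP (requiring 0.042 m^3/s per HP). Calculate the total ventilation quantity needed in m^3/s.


Airflow for workers:
Q_people = 15 * 0.036 = 0.54 m^3/s
Airflow for diesel equipment:
Q_diesel = 339 * 0.042 = 14.238 m^3/s
Total ventilation:
Q_total = 0.54 + 14.238
= 14.778 m^3/s

14.778 m^3/s


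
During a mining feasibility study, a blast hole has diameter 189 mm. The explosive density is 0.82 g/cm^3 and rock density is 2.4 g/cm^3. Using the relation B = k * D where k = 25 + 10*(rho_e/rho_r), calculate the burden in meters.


5.3708 m

First, compute k:
rho_e / rho_r = 0.82 / 2.4 = 0.3416666667
k = 25 + 10 * 0.3416666667 = 28.41666667
Then, compute burden:
B = k * D / 1000 = 28.41666667 * 189 / 1000
= 5370.75 / 1000
= 5.3708 m


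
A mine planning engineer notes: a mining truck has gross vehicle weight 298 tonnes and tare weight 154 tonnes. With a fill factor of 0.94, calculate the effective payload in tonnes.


135.36 tonnes

Maximum payload = gross - tare
= 298 - 154 = 144 tonnes
Effective payload = max payload * fill factor
= 144 * 0.94
= 135.36 tonnes


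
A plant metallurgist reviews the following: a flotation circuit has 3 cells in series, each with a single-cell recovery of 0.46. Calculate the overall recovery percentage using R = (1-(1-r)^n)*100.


Complement of single-cell recovery:
1 - r = 1 - 0.46 = 0.54
Raise to power n:
(1 - r)^3 = 0.54^3 = 0.157464
Overall recovery:
R = (1 - 0.157464) * 100
= 84.2536%

84.2536%


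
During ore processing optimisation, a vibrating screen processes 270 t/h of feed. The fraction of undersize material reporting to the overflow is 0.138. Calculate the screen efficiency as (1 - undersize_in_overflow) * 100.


Screen efficiency = (1 - fraction of undersize in overflow) * 100
= (1 - 0.138) * 100
= 0.862 * 100
= 86.2%

86.2%


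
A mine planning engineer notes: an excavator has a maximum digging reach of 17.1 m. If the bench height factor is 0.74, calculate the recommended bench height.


Bench height = reach * factor
= 17.1 * 0.74
= 12.654 m

12.654 m


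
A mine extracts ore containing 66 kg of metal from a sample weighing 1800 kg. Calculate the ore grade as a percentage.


Ore grade = (metal mass / ore mass) * 100
= (66 / 1800) * 100
= 0.03666666667 * 100
= 3.6667%

3.6667%


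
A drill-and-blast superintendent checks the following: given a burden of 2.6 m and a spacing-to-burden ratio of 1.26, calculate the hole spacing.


Spacing = burden * ratio
= 2.6 * 1.26
= 3.276 m

3.276 m


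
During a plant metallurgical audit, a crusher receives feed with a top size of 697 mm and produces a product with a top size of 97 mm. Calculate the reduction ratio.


7.1856

Reduction ratio = feed size / product size
= 697 / 97
= 7.1856


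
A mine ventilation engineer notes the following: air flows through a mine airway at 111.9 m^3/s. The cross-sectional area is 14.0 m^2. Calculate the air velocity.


7.9929 m/s

Velocity = flow rate / cross-sectional area
= 111.9 / 14.0
= 7.9929 m/s


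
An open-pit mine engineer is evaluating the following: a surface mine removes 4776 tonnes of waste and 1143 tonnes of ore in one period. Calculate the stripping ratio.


Stripping ratio = waste tonnage / ore tonnage
= 4776 / 1143
= 4.1785

4.1785


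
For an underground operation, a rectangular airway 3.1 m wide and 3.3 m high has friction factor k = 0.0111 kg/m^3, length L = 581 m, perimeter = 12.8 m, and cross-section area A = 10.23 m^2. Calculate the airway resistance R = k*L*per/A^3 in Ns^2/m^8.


0.0771 Ns^2/m^8

Compute the numerator:
k * L * per = 0.0111 * 581 * 12.8
= 82.54848
Compute the denominator:
A^3 = 10.23^3 = 1070.599167
Resistance:
R = 82.54848 / 1070.599167
= 0.0771 Ns^2/m^8


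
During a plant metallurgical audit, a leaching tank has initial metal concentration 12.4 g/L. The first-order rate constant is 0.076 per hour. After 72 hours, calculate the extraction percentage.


Compute the exponent:
-k * t = -0.076 * 72 = -5.472
Remaining concentration:
C = 12.4 * exp(-5.472)
= 12.4 * 0.004202818111
= 0.05211494457 g/L
Extracted = 12.4 - 0.05211494457 = 12.34788506 g/L
Extraction % = 12.34788506 / 12.4 * 100
= 99.5797%

99.5797%


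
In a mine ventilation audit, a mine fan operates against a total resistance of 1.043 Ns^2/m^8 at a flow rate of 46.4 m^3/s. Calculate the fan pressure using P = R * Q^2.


Compute Q^2:
Q^2 = 46.4^2 = 2152.96
Compute pressure:
P = R * Q^2 = 1.043 * 2152.96
= 2245.5373 Pa

2245.5373 Pa


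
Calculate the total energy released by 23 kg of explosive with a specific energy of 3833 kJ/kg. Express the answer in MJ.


88.159 MJ

Energy = mass * specific_energy / 1000
= 23 * 3833 / 1000
= 88159 / 1000
= 88.159 MJ


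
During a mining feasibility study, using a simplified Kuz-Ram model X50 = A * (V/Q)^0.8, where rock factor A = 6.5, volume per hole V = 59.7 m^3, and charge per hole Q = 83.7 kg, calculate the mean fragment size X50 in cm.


4.9604 cm

Compute V/Q:
V/Q = 59.7 / 83.7 = 0.7132616487
Raise to the power 0.8:
(V/Q)^0.8 = 0.7132616487^0.8 = 0.7631310046
Multiply by A:
X50 = 6.5 * 0.7631310046
= 4.9604 cm


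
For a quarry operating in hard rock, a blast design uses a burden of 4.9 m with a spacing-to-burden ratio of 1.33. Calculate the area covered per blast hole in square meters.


First, find the spacing:
Spacing = burden * ratio = 4.9 * 1.33
= 6.517 m
Then, calculate the area:
Area = burden * spacing = 4.9 * 6.517
= 31.9333 m^2

31.9333 m^2


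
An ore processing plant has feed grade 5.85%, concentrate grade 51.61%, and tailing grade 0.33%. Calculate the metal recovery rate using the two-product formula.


94.9662%

Using the two-product formula:
R = 100 * c * (f - t) / (f * (c - t))
Numerator = 100 * 51.61 * (5.85 - 0.33)
= 100 * 51.61 * 5.52
= 28488.72
Denominator = 5.85 * (51.61 - 0.33)
= 5.85 * 51.28
= 299.988
R = 28488.72 / 299.988
= 94.9662%


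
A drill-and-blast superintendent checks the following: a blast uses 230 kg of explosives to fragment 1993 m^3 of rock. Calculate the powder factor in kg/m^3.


Powder factor = explosive mass / rock volume
= 230 / 1993
= 0.1154 kg/m^3

0.1154 kg/m^3


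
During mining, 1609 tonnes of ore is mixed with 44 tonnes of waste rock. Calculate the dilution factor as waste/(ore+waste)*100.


Total material = ore + waste
= 1609 + 44 = 1653 tonnes
Dilution = waste / total * 100
= 44 / 1653 * 100
= 0.02661826981 * 100
= 2.6618%

2.6618%


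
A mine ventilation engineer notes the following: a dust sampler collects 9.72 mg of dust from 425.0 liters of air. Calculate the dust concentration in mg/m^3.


22.8706 mg/m^3

Convert liters to m^3: 1 m^3 = 1000 L
Concentration = mass / volume * 1000
= 9.72 / 425.0 * 1000
= 0.02287058824 * 1000
= 22.8706 mg/m^3


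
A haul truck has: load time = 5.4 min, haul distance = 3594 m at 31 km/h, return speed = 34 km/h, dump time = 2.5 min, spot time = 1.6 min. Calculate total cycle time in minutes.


Convert haul speed to m/min: 31 * 1000/60 = 516.6666667 m/min
Haul time = 3594 / 516.6666667 = 6.956129032 min
Convert return speed to m/min: 34 * 1000/60 = 566.6666667 m/min
Return time = 3594 / 566.6666667 = 6.342352941 min
Total cycle time:
= 5.4 + 6.956129032 + 2.5 + 6.342352941 + 1.6
= 22.7985 min

22.7985 min


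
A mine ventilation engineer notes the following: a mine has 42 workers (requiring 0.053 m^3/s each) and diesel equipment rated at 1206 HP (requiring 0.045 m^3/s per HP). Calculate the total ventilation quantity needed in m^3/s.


Airflow for workers:
Q_people = 42 * 0.053 = 2.226 m^3/s
Airflow for diesel equipment:
Q_diesel = 1206 * 0.045 = 54.27 m^3/s
Total ventilation:
Q_total = 2.226 + 54.27
= 56.496 m^3/s

56.496 m^3/s


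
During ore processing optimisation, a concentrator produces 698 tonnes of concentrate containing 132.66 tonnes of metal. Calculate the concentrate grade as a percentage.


19.0057%

Grade = (metal in concentrate / concentrate mass) * 100
= (132.66 / 698) * 100
= 0.1900573066 * 100
= 19.0057%


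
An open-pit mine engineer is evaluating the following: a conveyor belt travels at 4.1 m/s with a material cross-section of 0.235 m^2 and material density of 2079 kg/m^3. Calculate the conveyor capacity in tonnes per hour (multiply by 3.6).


7211.2194 t/h

Volumetric flow = speed * area
= 4.1 * 0.235 = 0.9635 m^3/s
Mass flow = volumetric * density
= 0.9635 * 2079 = 2003.1165 kg/s
Convert to t/h: multiply by 3.6
Capacity = 2003.1165 * 3.6
= 7211.2194 t/h


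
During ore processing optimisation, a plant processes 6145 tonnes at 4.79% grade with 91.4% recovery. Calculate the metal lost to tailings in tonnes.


Total metal in feed:
= 6145 * 4.79 / 100 = 294.3455 tonnes
Metal recovered:
= 294.3455 * 91.4 / 100 = 269.031787 tonnes
Metal lost to tailings:
= 294.3455 - 269.031787
= 25.3137 tonnes

25.3137 tonnes


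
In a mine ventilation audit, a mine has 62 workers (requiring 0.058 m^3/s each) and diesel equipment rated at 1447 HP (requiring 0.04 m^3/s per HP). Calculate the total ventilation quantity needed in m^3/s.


Airflow for workers:
Q_people = 62 * 0.058 = 3.596 m^3/s
Airflow for diesel equipment:
Q_diesel = 1447 * 0.04 = 57.88 m^3/s
Total ventilation:
Q_total = 3.596 + 57.88
= 61.476 m^3/s

61.476 m^3/s


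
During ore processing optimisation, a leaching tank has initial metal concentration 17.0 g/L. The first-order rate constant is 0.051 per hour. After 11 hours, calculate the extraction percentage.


42.9362%

Compute the exponent:
-k * t = -0.051 * 11 = -0.561
Remaining concentration:
C = 17.0 * exp(-0.561)
= 17.0 * 0.5706381403
= 9.700848385 g/L
Extracted = 17.0 - 9.700848385 = 7.299151615 g/L
Extraction % = 7.299151615 / 17.0 * 100
= 42.9362%


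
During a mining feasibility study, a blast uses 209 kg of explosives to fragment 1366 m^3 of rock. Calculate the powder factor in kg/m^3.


0.153 kg/m^3

Powder factor = explosive mass / rock volume
= 209 / 1366
= 0.153 kg/m^3


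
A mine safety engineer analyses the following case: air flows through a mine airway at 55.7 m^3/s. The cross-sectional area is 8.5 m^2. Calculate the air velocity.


Velocity = flow rate / cross-sectional area
= 55.7 / 8.5
= 6.5529 m/s

6.5529 m/s


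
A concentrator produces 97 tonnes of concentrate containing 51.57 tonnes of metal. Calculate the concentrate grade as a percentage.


Grade = (metal in concentrate / concentrate mass) * 100
= (51.57 / 97) * 100
= 0.5316494845 * 100
= 53.1649%

53.1649%


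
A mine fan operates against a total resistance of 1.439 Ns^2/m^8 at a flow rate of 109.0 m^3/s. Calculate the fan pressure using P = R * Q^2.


Compute Q^2:
Q^2 = 109.0^2 = 11881.0
Compute pressure:
P = R * Q^2 = 1.439 * 11881.0
= 17096.759 Pa

17096.759 Pa


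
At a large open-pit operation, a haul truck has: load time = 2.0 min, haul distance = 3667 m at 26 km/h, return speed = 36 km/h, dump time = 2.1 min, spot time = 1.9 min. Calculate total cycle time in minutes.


20.574 min

Convert haul speed to m/min: 26 * 1000/60 = 433.3333333 m/min
Haul time = 3667 / 433.3333333 = 8.462307692 min
Convert return speed to m/min: 36 * 1000/60 = 600 m/min
Return time = 3667 / 600 = 6.111666667 min
Total cycle time:
= 2.0 + 8.462307692 + 2.1 + 6.111666667 + 1.9
= 20.574 min


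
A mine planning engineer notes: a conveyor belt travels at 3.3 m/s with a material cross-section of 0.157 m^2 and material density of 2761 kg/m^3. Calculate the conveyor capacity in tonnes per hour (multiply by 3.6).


Volumetric flow = speed * area
= 3.3 * 0.157 = 0.5181 m^3/s
Mass flow = volumetric * density
= 0.5181 * 2761 = 1430.4741 kg/s
Convert to t/h: multiply by 3.6
Capacity = 1430.4741 * 3.6
= 5149.7068 t/h

5149.7068 t/h


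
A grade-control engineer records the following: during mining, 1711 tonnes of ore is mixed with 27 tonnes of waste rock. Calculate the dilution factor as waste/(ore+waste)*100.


Total material = ore + waste
= 1711 + 27 = 1738 tonnes
Dilution = waste / total * 100
= 27 / 1738 * 100
= 0.01553509781 * 100
= 1.5535%

1.5535%


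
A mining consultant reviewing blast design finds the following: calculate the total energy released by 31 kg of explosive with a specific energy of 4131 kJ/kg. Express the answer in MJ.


Energy = mass * specific_energy / 1000
= 31 * 4131 / 1000
= 128061 / 1000
= 128.061 MJ

128.061 MJ


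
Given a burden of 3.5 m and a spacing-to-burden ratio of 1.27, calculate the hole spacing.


4.445 m

Spacing = burden * ratio
= 3.5 * 1.27
= 4.445 m


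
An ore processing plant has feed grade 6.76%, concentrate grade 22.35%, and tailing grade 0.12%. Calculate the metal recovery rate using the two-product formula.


98.7551%

Using the two-product formula:
R = 100 * c * (f - t) / (f * (c - t))
Numerator = 100 * 22.35 * (6.76 - 0.12)
= 100 * 22.35 * 6.64
= 14840.4
Denominator = 6.76 * (22.35 - 0.12)
= 6.76 * 22.23
= 150.2748
R = 14840.4 / 150.2748
= 98.7551%


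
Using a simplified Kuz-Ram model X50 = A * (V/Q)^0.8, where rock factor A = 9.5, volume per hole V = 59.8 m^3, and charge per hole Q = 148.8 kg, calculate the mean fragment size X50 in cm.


Compute V/Q:
V/Q = 59.8 / 148.8 = 0.4018817204
Raise to the power 0.8:
(V/Q)^0.8 = 0.4018817204^0.8 = 0.4822570689
Multiply by A:
X50 = 9.5 * 0.4822570689
= 4.5814 cm

4.5814 cm


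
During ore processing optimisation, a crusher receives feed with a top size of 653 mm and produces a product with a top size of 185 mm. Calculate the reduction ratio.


Reduction ratio = feed size / product size
= 653 / 185
= 3.5297

3.5297


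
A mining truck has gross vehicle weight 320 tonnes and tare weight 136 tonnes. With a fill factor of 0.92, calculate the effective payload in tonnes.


Maximum payload = gross - tare
= 320 - 136 = 184 tonnes
Effective payload = max payload * fill factor
= 184 * 0.92
= 169.28 tonnes

169.28 tonnes


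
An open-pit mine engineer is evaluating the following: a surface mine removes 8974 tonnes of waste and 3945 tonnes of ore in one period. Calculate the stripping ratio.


Stripping ratio = waste tonnage / ore tonnage
= 8974 / 3945
= 2.2748

2.2748


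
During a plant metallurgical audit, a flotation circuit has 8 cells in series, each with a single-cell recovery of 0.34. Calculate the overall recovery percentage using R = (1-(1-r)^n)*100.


Complement of single-cell recovery:
1 - r = 1 - 0.34 = 0.66
Raise to power n:
(1 - r)^8 = 0.66^8 = 0.03600406063
Overall recovery:
R = (1 - 0.03600406063) * 100
= 96.3996%

96.3996%


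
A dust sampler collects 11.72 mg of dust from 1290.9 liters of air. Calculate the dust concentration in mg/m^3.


9.0789 mg/m^3

Convert liters to m^3: 1 m^3 = 1000 L
Concentration = mass / volume * 1000
= 11.72 / 1290.9 * 1000
= 0.009078937176 * 1000
= 9.0789 mg/m^3


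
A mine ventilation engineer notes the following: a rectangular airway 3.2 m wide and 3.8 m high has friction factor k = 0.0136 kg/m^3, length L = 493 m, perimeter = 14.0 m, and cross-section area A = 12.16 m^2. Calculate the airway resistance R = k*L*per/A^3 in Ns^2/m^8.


0.0522 Ns^2/m^8

Compute the numerator:
k * L * per = 0.0136 * 493 * 14.0
= 93.8672
Compute the denominator:
A^3 = 12.16^3 = 1798.045696
Resistance:
R = 93.8672 / 1798.045696
= 0.0522 Ns^2/m^8


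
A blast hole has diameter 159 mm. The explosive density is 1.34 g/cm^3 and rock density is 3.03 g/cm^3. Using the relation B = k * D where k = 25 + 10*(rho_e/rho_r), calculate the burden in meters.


4.6782 m

First, compute k:
rho_e / rho_r = 1.34 / 3.03 = 0.4422442244
k = 25 + 10 * 0.4422442244 = 29.42244224
Then, compute burden:
B = k * D / 1000 = 29.42244224 * 159 / 1000
= 4678.168317 / 1000
= 4.6782 m


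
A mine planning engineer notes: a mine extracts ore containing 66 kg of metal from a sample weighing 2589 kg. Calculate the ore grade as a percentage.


2.5492%

Ore grade = (metal mass / ore mass) * 100
= (66 / 2589) * 100
= 0.02549246813 * 100
= 2.5492%


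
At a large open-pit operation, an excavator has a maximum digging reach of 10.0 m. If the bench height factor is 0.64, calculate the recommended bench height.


Bench height = reach * factor
= 10.0 * 0.64
= 6.4 m

6.4 m


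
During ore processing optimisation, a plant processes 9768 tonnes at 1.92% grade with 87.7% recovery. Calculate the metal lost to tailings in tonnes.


Total metal in feed:
= 9768 * 1.92 / 100 = 187.5456 tonnes
Metal recovered:
= 187.5456 * 87.7 / 100 = 164.4774912 tonnes
Metal lost to tailings:
= 187.5456 - 164.4774912
= 23.0681 tonnes

23.0681 tonnes


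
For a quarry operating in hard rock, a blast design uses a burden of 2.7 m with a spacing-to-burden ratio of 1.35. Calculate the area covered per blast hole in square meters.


9.8415 m^2

First, find the spacing:
Spacing = burden * ratio = 2.7 * 1.35
= 3.645 m
Then, calculate the area:
Area = burden * spacing = 2.7 * 3.645
= 9.8415 m^2


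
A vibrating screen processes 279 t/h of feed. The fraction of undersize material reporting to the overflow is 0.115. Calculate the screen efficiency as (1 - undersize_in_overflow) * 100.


Screen efficiency = (1 - fraction of undersize in overflow) * 100
= (1 - 0.115) * 100
= 0.885 * 100
= 88.5%

88.5%


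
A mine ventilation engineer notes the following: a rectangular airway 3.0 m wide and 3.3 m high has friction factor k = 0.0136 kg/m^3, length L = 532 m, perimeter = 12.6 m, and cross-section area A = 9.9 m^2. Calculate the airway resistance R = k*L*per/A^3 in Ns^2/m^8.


Compute the numerator:
k * L * per = 0.0136 * 532 * 12.6
= 91.16352
Compute the denominator:
A^3 = 9.9^3 = 970.299
Resistance:
R = 91.16352 / 970.299
= 0.094 Ns^2/m^8

0.094 Ns^2/m^8


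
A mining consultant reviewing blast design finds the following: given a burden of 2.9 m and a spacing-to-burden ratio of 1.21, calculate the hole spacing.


Spacing = burden * ratio
= 2.9 * 1.21
= 3.509 m

3.509 m


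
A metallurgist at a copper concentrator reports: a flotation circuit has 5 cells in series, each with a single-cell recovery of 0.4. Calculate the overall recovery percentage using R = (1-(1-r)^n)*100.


92.224%

Complement of single-cell recovery:
1 - r = 1 - 0.4 = 0.6
Raise to power n:
(1 - r)^5 = 0.6^5 = 0.07776
Overall recovery:
R = (1 - 0.07776) * 100
= 92.224%


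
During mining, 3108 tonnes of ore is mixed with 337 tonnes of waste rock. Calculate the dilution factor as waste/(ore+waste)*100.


Total material = ore + waste
= 3108 + 337 = 3445 tonnes
Dilution = waste / total * 100
= 337 / 3445 * 100
= 0.09782293179 * 100
= 9.7823%

9.7823%


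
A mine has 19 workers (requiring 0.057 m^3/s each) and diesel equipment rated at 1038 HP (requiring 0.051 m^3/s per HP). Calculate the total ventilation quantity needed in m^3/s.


54.021 m^3/s

Airflow for workers:
Q_people = 19 * 0.057 = 1.083 m^3/s
Airflow for diesel equipment:
Q_diesel = 1038 * 0.051 = 52.938 m^3/s
Total ventilation:
Q_total = 1.083 + 52.938
= 54.021 m^3/s


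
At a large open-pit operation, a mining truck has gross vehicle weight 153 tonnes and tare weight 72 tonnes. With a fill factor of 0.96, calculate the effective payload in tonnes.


77.76 tonnes

Maximum payload = gross - tare
= 153 - 72 = 81 tonnes
Effective payload = max payload * fill factor
= 81 * 0.96
= 77.76 tonnes


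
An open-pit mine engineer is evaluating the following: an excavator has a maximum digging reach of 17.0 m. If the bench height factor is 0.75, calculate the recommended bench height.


Bench height = reach * factor
= 17.0 * 0.75
= 12.75 m

12.75 m


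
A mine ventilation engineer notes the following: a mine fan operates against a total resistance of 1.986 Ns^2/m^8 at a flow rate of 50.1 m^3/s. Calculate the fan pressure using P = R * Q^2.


Compute Q^2:
Q^2 = 50.1^2 = 2510.01
Compute pressure:
P = R * Q^2 = 1.986 * 2510.01
= 4984.8799 Pa

4984.8799 Pa


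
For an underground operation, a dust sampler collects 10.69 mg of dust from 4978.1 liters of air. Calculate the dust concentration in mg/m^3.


2.1474 mg/m^3

Convert liters to m^3: 1 m^3 = 1000 L
Concentration = mass / volume * 1000
= 10.69 / 4978.1 * 1000
= 0.002147405637 * 1000
= 2.1474 mg/m^3


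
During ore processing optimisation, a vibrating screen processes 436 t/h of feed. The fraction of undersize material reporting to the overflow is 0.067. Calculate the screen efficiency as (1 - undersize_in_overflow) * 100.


Screen efficiency = (1 - fraction of undersize in overflow) * 100
= (1 - 0.067) * 100
= 0.933 * 100
= 93.3%

93.3%


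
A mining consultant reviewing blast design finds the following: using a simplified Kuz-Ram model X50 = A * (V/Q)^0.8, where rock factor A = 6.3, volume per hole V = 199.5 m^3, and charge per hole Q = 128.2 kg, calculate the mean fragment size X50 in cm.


8.974 cm

Compute V/Q:
V/Q = 199.5 / 128.2 = 1.556162246
Raise to the power 0.8:
(V/Q)^0.8 = 1.556162246^0.8 = 1.424439145
Multiply by A:
X50 = 6.3 * 1.424439145
= 8.974 cm


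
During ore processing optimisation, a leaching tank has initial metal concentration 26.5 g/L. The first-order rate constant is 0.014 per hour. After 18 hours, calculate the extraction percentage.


22.2755%

Compute the exponent:
-k * t = -0.014 * 18 = -0.252
Remaining concentration:
C = 26.5 * exp(-0.252)
= 26.5 * 0.7772447381
= 20.59698556 g/L
Extracted = 26.5 - 20.59698556 = 5.903014441 g/L
Extraction % = 5.903014441 / 26.5 * 100
= 22.2755%


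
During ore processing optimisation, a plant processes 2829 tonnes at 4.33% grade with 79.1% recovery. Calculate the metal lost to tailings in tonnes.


25.6016 tonnes

Total metal in feed:
= 2829 * 4.33 / 100 = 122.4957 tonnes
Metal recovered:
= 122.4957 * 79.1 / 100 = 96.8940987 tonnes
Metal lost to tailings:
= 122.4957 - 96.8940987
= 25.6016 tonnes


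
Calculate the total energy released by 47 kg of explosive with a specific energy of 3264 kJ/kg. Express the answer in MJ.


Energy = mass * specific_energy / 1000
= 47 * 3264 / 1000
= 153408 / 1000
= 153.408 MJ

153.408 MJ


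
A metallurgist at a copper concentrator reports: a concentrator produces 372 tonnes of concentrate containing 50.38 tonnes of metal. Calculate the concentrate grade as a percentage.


Grade = (metal in concentrate / concentrate mass) * 100
= (50.38 / 372) * 100
= 0.1354301075 * 100
= 13.543%

13.543%


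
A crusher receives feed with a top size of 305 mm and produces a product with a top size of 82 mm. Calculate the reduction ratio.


3.7195

Reduction ratio = feed size / product size
= 305 / 82
= 3.7195


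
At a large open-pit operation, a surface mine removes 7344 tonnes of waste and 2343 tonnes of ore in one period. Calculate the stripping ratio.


Stripping ratio = waste tonnage / ore tonnage
= 7344 / 2343
= 3.1344

3.1344


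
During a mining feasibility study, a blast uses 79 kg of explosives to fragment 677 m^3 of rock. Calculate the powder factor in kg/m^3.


0.1167 kg/m^3

Powder factor = explosive mass / rock volume
= 79 / 677
= 0.1167 kg/m^3


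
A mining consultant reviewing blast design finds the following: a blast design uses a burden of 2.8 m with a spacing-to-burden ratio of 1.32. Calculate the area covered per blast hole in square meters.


10.3488 m^2

First, find the spacing:
Spacing = burden * ratio = 2.8 * 1.32
= 3.696 m
Then, calculate the area:
Area = burden * spacing = 2.8 * 3.696
= 10.3488 m^2


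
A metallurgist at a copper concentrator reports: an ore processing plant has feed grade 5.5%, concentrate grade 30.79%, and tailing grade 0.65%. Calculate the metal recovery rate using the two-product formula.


Using the two-product formula:
R = 100 * c * (f - t) / (f * (c - t))
Numerator = 100 * 30.79 * (5.5 - 0.65)
= 100 * 30.79 * 4.85
= 14933.15
Denominator = 5.5 * (30.79 - 0.65)
= 5.5 * 30.14
= 165.77
R = 14933.15 / 165.77
= 90.0835%

90.0835%


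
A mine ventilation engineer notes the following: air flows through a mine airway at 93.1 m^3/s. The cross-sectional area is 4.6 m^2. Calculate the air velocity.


Velocity = flow rate / cross-sectional area
= 93.1 / 4.6
= 20.2391 m/s

20.2391 m/s


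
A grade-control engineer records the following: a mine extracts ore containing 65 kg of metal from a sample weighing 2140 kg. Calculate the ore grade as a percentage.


3.0374%

Ore grade = (metal mass / ore mass) * 100
= (65 / 2140) * 100
= 0.03037383178 * 100
= 3.0374%


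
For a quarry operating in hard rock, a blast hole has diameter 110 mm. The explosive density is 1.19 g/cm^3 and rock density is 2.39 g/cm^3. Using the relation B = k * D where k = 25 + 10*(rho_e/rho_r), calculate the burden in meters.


First, compute k:
rho_e / rho_r = 1.19 / 2.39 = 0.4979079498
k = 25 + 10 * 0.4979079498 = 29.9790795
Then, compute burden:
B = k * D / 1000 = 29.9790795 * 110 / 1000
= 3297.698745 / 1000
= 3.2977 m

3.2977 m


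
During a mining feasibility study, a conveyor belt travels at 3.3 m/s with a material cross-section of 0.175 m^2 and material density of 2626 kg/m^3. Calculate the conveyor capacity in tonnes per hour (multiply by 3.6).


5459.454 t/h

Volumetric flow = speed * area
= 3.3 * 0.175 = 0.5775 m^3/s
Mass flow = volumetric * density
= 0.5775 * 2626 = 1516.515 kg/s
Convert to t/h: multiply by 3.6
Capacity = 1516.515 * 3.6
= 5459.454 t/h


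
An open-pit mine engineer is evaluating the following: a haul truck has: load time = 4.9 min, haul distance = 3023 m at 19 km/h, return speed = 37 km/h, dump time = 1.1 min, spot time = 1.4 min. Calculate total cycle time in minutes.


Convert haul speed to m/min: 19 * 1000/60 = 316.6666667 m/min
Haul time = 3023 / 316.6666667 = 9.546315789 min
Convert return speed to m/min: 37 * 1000/60 = 616.6666667 m/min
Return time = 3023 / 616.6666667 = 4.902162162 min
Total cycle time:
= 4.9 + 9.546315789 + 1.1 + 4.902162162 + 1.4
= 21.8485 min

21.8485 min


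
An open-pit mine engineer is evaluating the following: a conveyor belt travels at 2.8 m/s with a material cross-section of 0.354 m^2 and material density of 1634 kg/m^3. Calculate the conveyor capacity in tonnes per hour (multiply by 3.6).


Volumetric flow = speed * area
= 2.8 * 0.354 = 0.9912 m^3/s
Mass flow = volumetric * density
= 0.9912 * 1634 = 1619.6208 kg/s
Convert to t/h: multiply by 3.6
Capacity = 1619.6208 * 3.6
= 5830.6349 t/h

5830.6349 t/h


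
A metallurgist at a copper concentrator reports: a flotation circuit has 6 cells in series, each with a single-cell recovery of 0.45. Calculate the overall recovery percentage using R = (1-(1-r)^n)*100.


97.2319%

Complement of single-cell recovery:
1 - r = 1 - 0.45 = 0.55
Raise to power n:
(1 - r)^6 = 0.55^6 = 0.02768064063
Overall recovery:
R = (1 - 0.02768064063) * 100
= 97.2319%


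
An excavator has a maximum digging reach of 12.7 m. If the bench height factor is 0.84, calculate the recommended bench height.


10.668 m

Bench height = reach * factor
= 12.7 * 0.84
= 10.668 m


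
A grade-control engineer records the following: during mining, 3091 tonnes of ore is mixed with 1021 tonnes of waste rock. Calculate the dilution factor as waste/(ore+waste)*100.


24.8298%

Total material = ore + waste
= 3091 + 1021 = 4112 tonnes
Dilution = waste / total * 100
= 1021 / 4112 * 100
= 0.2482976654 * 100
= 24.8298%


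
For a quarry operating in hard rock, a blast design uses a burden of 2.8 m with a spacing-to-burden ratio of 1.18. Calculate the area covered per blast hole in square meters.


9.2512 m^2

First, find the spacing:
Spacing = burden * ratio = 2.8 * 1.18
= 3.304 m
Then, calculate the area:
Area = burden * spacing = 2.8 * 3.304
= 9.2512 m^2


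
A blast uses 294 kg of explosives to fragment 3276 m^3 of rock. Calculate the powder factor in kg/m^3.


0.0897 kg/m^3

Powder factor = explosive mass / rock volume
= 294 / 3276
= 0.0897 kg/m^3


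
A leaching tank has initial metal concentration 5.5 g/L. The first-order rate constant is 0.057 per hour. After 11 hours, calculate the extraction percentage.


46.5808%

Compute the exponent:
-k * t = -0.057 * 11 = -0.627
Remaining concentration:
C = 5.5 * exp(-0.627)
= 5.5 * 0.5341919755
= 2.938055865 g/L
Extracted = 5.5 - 2.938055865 = 2.561944135 g/L
Extraction % = 2.561944135 / 5.5 * 100
= 46.5808%


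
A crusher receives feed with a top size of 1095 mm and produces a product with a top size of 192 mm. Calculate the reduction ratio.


5.7031

Reduction ratio = feed size / product size
= 1095 / 192
= 5.7031


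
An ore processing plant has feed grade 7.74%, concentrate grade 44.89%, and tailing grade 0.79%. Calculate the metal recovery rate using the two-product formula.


91.4018%

Using the two-product formula:
R = 100 * c * (f - t) / (f * (c - t))
Numerator = 100 * 44.89 * (7.74 - 0.79)
= 100 * 44.89 * 6.95
= 31198.55
Denominator = 7.74 * (44.89 - 0.79)
= 7.74 * 44.1
= 341.334
R = 31198.55 / 341.334
= 91.4018%


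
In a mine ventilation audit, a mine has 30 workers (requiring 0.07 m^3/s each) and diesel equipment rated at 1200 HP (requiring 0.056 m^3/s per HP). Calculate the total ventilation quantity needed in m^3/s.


Airflow for workers:
Q_people = 30 * 0.07 = 2.1 m^3/s
Airflow for diesel equipment:
Q_diesel = 1200 * 0.056 = 67.2 m^3/s
Total ventilation:
Q_total = 2.1 + 67.2
= 69.3 m^3/s

69.3 m^3/s


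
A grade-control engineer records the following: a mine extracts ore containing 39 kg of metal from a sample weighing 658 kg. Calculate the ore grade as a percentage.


5.9271%

Ore grade = (metal mass / ore mass) * 100
= (39 / 658) * 100
= 0.05927051672 * 100
= 5.9271%


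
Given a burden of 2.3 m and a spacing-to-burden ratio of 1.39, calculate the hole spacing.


3.197 m

Spacing = burden * ratio
= 2.3 * 1.39
= 3.197 m


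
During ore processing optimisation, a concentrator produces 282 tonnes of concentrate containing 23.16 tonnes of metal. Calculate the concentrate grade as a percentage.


8.2128%

Grade = (metal in concentrate / concentrate mass) * 100
= (23.16 / 282) * 100
= 0.08212765957 * 100
= 8.2128%


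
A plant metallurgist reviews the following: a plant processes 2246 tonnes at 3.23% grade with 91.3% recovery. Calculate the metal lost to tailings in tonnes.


6.3115 tonnes

Total metal in feed:
= 2246 * 3.23 / 100 = 72.5458 tonnes
Metal recovered:
= 72.5458 * 91.3 / 100 = 66.2343154 tonnes
Metal lost to tailings:
= 72.5458 - 66.2343154
= 6.3115 tonnes


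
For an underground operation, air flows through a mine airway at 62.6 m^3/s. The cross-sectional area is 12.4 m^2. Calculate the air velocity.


5.0484 m/s

Velocity = flow rate / cross-sectional area
= 62.6 / 12.4
= 5.0484 m/s


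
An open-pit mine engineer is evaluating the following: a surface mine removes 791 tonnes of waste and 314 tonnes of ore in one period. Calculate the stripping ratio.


2.5191

Stripping ratio = waste tonnage / ore tonnage
= 791 / 314
= 2.5191


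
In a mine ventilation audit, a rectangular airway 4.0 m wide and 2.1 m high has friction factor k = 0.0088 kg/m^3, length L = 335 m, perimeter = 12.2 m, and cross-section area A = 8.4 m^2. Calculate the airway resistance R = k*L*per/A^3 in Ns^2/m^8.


0.0607 Ns^2/m^8

Compute the numerator:
k * L * per = 0.0088 * 335 * 12.2
= 35.9656
Compute the denominator:
A^3 = 8.4^3 = 592.704
Resistance:
R = 35.9656 / 592.704
= 0.0607 Ns^2/m^8


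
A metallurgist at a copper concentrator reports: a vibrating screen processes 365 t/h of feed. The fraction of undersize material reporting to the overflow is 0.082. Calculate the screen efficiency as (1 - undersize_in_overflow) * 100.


Screen efficiency = (1 - fraction of undersize in overflow) * 100
= (1 - 0.082) * 100
= 0.918 * 100
= 91.8%

91.8%


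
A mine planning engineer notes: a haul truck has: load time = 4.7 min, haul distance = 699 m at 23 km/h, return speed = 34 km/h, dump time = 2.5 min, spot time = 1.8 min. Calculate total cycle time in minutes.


12.057 min

Convert haul speed to m/min: 23 * 1000/60 = 383.3333333 m/min
Haul time = 699 / 383.3333333 = 1.823478261 min
Convert return speed to m/min: 34 * 1000/60 = 566.6666667 m/min
Return time = 699 / 566.6666667 = 1.233529412 min
Total cycle time:
= 4.7 + 1.823478261 + 2.5 + 1.233529412 + 1.8
= 12.057 min
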